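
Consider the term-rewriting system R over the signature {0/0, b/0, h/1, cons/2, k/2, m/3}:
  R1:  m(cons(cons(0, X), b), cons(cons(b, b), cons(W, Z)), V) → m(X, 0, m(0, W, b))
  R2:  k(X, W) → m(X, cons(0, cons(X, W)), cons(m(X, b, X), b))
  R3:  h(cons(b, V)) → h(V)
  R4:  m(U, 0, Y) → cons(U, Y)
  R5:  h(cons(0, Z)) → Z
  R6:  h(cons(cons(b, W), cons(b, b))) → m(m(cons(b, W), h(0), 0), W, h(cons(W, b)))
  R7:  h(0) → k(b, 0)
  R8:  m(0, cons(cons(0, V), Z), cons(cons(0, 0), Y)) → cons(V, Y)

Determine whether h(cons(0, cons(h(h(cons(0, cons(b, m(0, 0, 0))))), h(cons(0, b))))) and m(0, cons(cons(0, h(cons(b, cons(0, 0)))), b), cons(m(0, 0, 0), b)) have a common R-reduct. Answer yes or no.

Reduce t₁ = h(cons(0, cons(h(h(cons(0, cons(b, m(0, 0, 0))))), h(cons(0, b))))):
1. h(cons(0, cons(h(h(cons(0, cons(b, m(0, 0, 0))))), h(cons(0, b)))))  →  cons(h(h(cons(0, cons(b, m(0, 0, 0))))), h(cons(0, b)))   [R5 at ε]
2. cons(h(h(cons(0, cons(b, m(0, 0, 0))))), h(cons(0, b)))  →  cons(h(cons(b, m(0, 0, 0))), h(cons(0, b)))   [R5 at 1.1]
3. cons(h(cons(b, m(0, 0, 0))), h(cons(0, b)))  →  cons(h(m(0, 0, 0)), h(cons(0, b)))   [R3 at 1]
4. cons(h(m(0, 0, 0)), h(cons(0, b)))  →  cons(h(cons(0, 0)), h(cons(0, b)))   [R4 at 1.1]
5. cons(h(cons(0, 0)), h(cons(0, b)))  →  cons(0, h(cons(0, b)))   [R5 at 1]
6. cons(0, h(cons(0, b)))  →  cons(0, b)   [R5 at 2]

Reduce t₂ = m(0, cons(cons(0, h(cons(b, cons(0, 0)))), b), cons(m(0, 0, 0), b)):
1. m(0, cons(cons(0, h(cons(b, cons(0, 0)))), b), cons(m(0, 0, 0), b))  →  m(0, cons(cons(0, h(cons(0, 0))), b), cons(m(0, 0, 0), b))   [R3 at 2.1.2]
2. m(0, cons(cons(0, h(cons(0, 0))), b), cons(m(0, 0, 0), b))  →  m(0, cons(cons(0, 0), b), cons(m(0, 0, 0), b))   [R5 at 2.1.2]
3. m(0, cons(cons(0, 0), b), cons(m(0, 0, 0), b))  →  m(0, cons(cons(0, 0), b), cons(cons(0, 0), b))   [R4 at 3.1]
4. m(0, cons(cons(0, 0), b), cons(cons(0, 0), b))  →  cons(0, b)   [R8 at ε]

yes — NF(t₁) = cons(0, b), NF(t₂) = cons(0, b)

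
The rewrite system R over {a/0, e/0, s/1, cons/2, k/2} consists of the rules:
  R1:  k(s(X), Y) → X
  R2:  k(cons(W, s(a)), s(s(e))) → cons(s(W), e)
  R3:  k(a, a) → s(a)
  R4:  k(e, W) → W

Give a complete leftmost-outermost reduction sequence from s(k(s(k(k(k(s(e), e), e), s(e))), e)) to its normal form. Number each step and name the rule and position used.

1. s(k(s(k(k(k(s(e), e), e), s(e))), e))  →  s(k(k(k(s(e), e), e), s(e)))   [R1 at 1]
2. s(k(k(k(s(e), e), e), s(e)))  →  s(k(k(e, e), s(e)))   [R1 at 1.1.1]
3. s(k(k(e, e), s(e)))  →  s(k(e, s(e)))   [R4 at 1.1]
4. s(k(e, s(e)))  →  s(s(e))   [R4 at 1]

s(s(e))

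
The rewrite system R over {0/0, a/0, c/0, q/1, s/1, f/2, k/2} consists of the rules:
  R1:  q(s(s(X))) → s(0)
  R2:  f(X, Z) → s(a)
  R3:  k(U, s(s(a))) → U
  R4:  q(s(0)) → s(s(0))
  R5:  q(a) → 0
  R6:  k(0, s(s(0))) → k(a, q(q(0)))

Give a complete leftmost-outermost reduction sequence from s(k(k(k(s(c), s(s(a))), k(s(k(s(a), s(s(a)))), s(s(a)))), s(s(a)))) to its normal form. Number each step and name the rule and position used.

s(s(c))

1. s(k(k(k(s(c), s(s(a))), k(s(k(s(a), s(s(a)))), s(s(a)))), s(s(a))))  →  s(k(k(s(c), s(s(a))), k(s(k(s(a), s(s(a)))), s(s(a)))))   [R3 at 1]
2. s(k(k(s(c), s(s(a))), k(s(k(s(a), s(s(a)))), s(s(a)))))  →  s(k(s(c), k(s(k(s(a), s(s(a)))), s(s(a)))))   [R3 at 1.1]
3. s(k(s(c), k(s(k(s(a), s(s(a)))), s(s(a)))))  →  s(k(s(c), s(k(s(a), s(s(a))))))   [R3 at 1.2]
4. s(k(s(c), s(k(s(a), s(s(a))))))  →  s(k(s(c), s(s(a))))   [R3 at 1.2.1]
5. s(k(s(c), s(s(a))))  →  s(s(c))   [R3 at 1]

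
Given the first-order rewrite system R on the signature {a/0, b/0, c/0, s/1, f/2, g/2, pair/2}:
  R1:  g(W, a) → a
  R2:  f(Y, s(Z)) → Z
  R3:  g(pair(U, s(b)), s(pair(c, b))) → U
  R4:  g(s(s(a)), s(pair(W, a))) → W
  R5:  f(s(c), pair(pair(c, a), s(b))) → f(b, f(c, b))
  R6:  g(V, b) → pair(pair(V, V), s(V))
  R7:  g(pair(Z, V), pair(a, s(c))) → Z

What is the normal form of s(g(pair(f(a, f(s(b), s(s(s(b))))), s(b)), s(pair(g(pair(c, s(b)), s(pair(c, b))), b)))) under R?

1. s(g(pair(f(a, f(s(b), s(s(s(b))))), s(b)), s(pair(g(pair(c, s(b)), s(pair(c, b))), b))))  →  s(g(pair(f(a, s(s(b))), s(b)), s(pair(g(pair(c, s(b)), s(pair(c, b))), b))))   [R2 at 1.1.1.2]
2. s(g(pair(f(a, s(s(b))), s(b)), s(pair(g(pair(c, s(b)), s(pair(c, b))), b))))  →  s(g(pair(s(b), s(b)), s(pair(g(pair(c, s(b)), s(pair(c, b))), b))))   [R2 at 1.1.1]
3. s(g(pair(s(b), s(b)), s(pair(g(pair(c, s(b)), s(pair(c, b))), b))))  →  s(g(pair(s(b), s(b)), s(pair(c, b))))   [R3 at 1.2.1.1]
4. s(g(pair(s(b), s(b)), s(pair(c, b))))  →  s(s(b))   [R3 at 1]

s(s(b))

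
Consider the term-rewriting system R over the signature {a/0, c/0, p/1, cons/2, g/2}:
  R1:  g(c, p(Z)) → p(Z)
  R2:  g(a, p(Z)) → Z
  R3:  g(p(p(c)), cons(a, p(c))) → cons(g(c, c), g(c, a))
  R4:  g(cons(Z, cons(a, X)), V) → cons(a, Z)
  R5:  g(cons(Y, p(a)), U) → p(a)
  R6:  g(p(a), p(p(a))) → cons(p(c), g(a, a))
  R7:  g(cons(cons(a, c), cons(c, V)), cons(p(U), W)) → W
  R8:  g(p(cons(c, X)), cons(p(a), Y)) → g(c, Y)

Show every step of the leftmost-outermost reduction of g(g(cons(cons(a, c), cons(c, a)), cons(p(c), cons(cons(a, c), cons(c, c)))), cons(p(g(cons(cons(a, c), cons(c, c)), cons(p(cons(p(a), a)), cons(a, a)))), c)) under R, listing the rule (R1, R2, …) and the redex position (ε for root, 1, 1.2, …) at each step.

c

1. g(g(cons(cons(a, c), cons(c, a)), cons(p(c), cons(cons(a, c), cons(c, c)))), cons(p(g(cons(cons(a, c), cons(c, c)), cons(p(cons(p(a), a)), cons(a, a)))), c))  →  g(cons(cons(a, c), cons(c, c)), cons(p(g(cons(cons(a, c), cons(c, c)), cons(p(cons(p(a), a)), cons(a, a)))), c))   [R7 at 1]
2. g(cons(cons(a, c), cons(c, c)), cons(p(g(cons(cons(a, c), cons(c, c)), cons(p(cons(p(a), a)), cons(a, a)))), c))  →  c   [R7 at ε]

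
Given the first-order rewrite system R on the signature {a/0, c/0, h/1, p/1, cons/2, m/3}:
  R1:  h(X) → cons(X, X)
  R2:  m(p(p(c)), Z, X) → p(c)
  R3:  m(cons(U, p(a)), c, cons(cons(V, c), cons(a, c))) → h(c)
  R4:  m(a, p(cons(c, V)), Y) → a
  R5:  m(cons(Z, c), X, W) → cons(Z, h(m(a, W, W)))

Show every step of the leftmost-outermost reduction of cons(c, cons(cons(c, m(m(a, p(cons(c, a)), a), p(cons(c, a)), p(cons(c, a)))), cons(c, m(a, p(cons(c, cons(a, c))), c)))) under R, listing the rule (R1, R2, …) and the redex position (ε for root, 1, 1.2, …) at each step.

cons(c, cons(cons(c, a), cons(c, a)))

1. cons(c, cons(cons(c, m(m(a, p(cons(c, a)), a), p(cons(c, a)), p(cons(c, a)))), cons(c, m(a, p(cons(c, cons(a, c))), c))))  →  cons(c, cons(cons(c, m(a, p(cons(c, a)), p(cons(c, a)))), cons(c, m(a, p(cons(c, cons(a, c))), c))))   [R4 at 2.1.2.1]
2. cons(c, cons(cons(c, m(a, p(cons(c, a)), p(cons(c, a)))), cons(c, m(a, p(cons(c, cons(a, c))), c))))  →  cons(c, cons(cons(c, a), cons(c, m(a, p(cons(c, cons(a, c))), c))))   [R4 at 2.1.2]
3. cons(c, cons(cons(c, a), cons(c, m(a, p(cons(c, cons(a, c))), c))))  →  cons(c, cons(cons(c, a), cons(c, a)))   [R4 at 2.2.2]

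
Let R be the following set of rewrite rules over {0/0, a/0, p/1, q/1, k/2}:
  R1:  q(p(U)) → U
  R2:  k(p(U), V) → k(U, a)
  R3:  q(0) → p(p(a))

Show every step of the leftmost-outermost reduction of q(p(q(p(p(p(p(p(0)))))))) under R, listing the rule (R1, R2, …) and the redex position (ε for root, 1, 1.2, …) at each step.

p(p(p(p(0))))

1. q(p(q(p(p(p(p(p(0))))))))  →  q(p(p(p(p(p(0))))))   [R1 at ε]
2. q(p(p(p(p(p(0))))))  →  p(p(p(p(0))))   [R1 at ε]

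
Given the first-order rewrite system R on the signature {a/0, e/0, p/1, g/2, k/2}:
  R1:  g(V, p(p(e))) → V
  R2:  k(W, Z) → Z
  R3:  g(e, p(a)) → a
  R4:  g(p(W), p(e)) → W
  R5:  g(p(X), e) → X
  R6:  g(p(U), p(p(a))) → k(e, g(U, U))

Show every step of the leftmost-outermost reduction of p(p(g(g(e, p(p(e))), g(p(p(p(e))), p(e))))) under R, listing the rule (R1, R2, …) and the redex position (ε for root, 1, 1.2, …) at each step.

1. p(p(g(g(e, p(p(e))), g(p(p(p(e))), p(e)))))  →  p(p(g(e, g(p(p(p(e))), p(e)))))   [R1 at 1.1.1]
2. p(p(g(e, g(p(p(p(e))), p(e)))))  →  p(p(g(e, p(p(e)))))   [R4 at 1.1.2]
3. p(p(g(e, p(p(e)))))  →  p(p(e))   [R1 at 1.1]

p(p(e))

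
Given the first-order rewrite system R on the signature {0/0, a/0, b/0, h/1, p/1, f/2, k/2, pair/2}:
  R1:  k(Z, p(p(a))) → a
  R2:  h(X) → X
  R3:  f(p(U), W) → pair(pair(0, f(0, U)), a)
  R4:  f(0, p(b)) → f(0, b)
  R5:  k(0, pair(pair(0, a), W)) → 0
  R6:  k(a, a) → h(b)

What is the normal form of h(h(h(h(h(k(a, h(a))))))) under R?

b

1. h(h(h(h(h(k(a, h(a)))))))  →  h(h(h(h(k(a, h(a))))))   [R2 at ε]
2. h(h(h(h(k(a, h(a))))))  →  h(h(h(k(a, h(a)))))   [R2 at ε]
3. h(h(h(k(a, h(a)))))  →  h(h(k(a, h(a))))   [R2 at ε]
4. h(h(k(a, h(a))))  →  h(k(a, h(a)))   [R2 at ε]
5. h(k(a, h(a)))  →  k(a, h(a))   [R2 at ε]
6. k(a, h(a))  →  k(a, a)   [R2 at 2]
7. k(a, a)  →  h(b)   [R6 at ε]
8. h(b)  →  b   [R2 at ε]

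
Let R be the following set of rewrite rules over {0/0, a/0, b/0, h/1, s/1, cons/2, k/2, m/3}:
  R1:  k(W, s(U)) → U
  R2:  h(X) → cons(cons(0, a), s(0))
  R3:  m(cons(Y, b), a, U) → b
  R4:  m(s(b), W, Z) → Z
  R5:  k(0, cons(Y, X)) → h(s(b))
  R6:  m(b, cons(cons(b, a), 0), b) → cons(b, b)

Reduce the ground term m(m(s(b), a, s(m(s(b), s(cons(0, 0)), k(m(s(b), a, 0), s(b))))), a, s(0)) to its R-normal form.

1. m(m(s(b), a, s(m(s(b), s(cons(0, 0)), k(m(s(b), a, 0), s(b))))), a, s(0))  →  m(s(m(s(b), s(cons(0, 0)), k(m(s(b), a, 0), s(b)))), a, s(0))   [R4 at 1]
2. m(s(m(s(b), s(cons(0, 0)), k(m(s(b), a, 0), s(b)))), a, s(0))  →  m(s(k(m(s(b), a, 0), s(b))), a, s(0))   [R4 at 1.1]
3. m(s(k(m(s(b), a, 0), s(b))), a, s(0))  →  m(s(b), a, s(0))   [R1 at 1.1]
4. m(s(b), a, s(0))  →  s(0)   [R4 at ε]

s(0)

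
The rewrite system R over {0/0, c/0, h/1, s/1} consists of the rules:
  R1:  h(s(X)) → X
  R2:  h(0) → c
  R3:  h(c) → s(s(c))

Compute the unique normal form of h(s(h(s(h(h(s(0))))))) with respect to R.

c

1. h(s(h(s(h(h(s(0)))))))  →  h(s(h(h(s(0)))))   [R1 at ε]
2. h(s(h(h(s(0)))))  →  h(h(s(0)))   [R1 at ε]
3. h(h(s(0)))  →  h(0)   [R1 at 1]
4. h(0)  →  c   [R2 at ε]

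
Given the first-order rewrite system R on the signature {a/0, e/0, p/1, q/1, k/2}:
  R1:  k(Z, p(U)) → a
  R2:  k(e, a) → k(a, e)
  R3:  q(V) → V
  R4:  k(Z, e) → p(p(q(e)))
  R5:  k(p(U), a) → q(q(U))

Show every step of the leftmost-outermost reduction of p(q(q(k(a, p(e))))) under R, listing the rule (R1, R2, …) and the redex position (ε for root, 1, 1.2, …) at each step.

p(a)

1. p(q(q(k(a, p(e)))))  →  p(q(k(a, p(e))))   [R3 at 1]
2. p(q(k(a, p(e))))  →  p(k(a, p(e)))   [R3 at 1]
3. p(k(a, p(e)))  →  p(a)   [R1 at 1]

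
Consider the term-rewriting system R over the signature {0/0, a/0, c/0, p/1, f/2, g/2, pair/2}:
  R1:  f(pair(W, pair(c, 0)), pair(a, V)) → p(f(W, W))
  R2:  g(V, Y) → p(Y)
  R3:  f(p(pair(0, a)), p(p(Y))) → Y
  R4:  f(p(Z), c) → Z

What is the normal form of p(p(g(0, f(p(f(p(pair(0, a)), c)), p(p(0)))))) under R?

1. p(p(g(0, f(p(f(p(pair(0, a)), c)), p(p(0))))))  →  p(p(p(f(p(f(p(pair(0, a)), c)), p(p(0))))))   [R2 at 1.1]
2. p(p(p(f(p(f(p(pair(0, a)), c)), p(p(0))))))  →  p(p(p(f(p(pair(0, a)), p(p(0))))))   [R4 at 1.1.1.1.1]
3. p(p(p(f(p(pair(0, a)), p(p(0))))))  →  p(p(p(0)))   [R3 at 1.1.1]

p(p(p(0)))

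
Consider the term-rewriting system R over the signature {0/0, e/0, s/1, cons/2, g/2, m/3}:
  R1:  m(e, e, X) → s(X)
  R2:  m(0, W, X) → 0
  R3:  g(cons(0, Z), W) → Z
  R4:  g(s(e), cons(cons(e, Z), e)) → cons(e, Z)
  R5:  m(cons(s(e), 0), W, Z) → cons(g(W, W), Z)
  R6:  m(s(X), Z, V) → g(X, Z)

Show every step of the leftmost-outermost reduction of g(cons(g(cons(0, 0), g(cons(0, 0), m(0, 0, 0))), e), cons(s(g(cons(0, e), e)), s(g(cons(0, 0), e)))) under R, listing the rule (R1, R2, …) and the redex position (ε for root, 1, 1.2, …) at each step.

e

1. g(cons(g(cons(0, 0), g(cons(0, 0), m(0, 0, 0))), e), cons(s(g(cons(0, e), e)), s(g(cons(0, 0), e))))  →  g(cons(0, e), cons(s(g(cons(0, e), e)), s(g(cons(0, 0), e))))   [R3 at 1.1]
2. g(cons(0, e), cons(s(g(cons(0, e), e)), s(g(cons(0, 0), e))))  →  e   [R3 at ε]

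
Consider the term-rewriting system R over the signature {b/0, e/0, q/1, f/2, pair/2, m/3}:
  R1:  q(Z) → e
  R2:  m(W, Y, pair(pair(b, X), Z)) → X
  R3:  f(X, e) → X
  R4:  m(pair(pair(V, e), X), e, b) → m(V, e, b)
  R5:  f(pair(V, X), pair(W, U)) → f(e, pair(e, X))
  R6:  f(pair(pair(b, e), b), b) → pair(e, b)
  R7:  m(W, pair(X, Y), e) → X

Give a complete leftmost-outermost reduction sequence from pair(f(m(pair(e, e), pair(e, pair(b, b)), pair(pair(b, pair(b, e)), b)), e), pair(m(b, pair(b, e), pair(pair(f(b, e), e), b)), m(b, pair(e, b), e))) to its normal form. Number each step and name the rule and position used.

1. pair(f(m(pair(e, e), pair(e, pair(b, b)), pair(pair(b, pair(b, e)), b)), e), pair(m(b, pair(b, e), pair(pair(f(b, e), e), b)), m(b, pair(e, b), e)))  →  pair(m(pair(e, e), pair(e, pair(b, b)), pair(pair(b, pair(b, e)), b)), pair(m(b, pair(b, e), pair(pair(f(b, e), e), b)), m(b, pair(e, b), e)))   [R3 at 1]
2. pair(m(pair(e, e), pair(e, pair(b, b)), pair(pair(b, pair(b, e)), b)), pair(m(b, pair(b, e), pair(pair(f(b, e), e), b)), m(b, pair(e, b), e)))  →  pair(pair(b, e), pair(m(b, pair(b, e), pair(pair(f(b, e), e), b)), m(b, pair(e, b), e)))   [R2 at 1]
3. pair(pair(b, e), pair(m(b, pair(b, e), pair(pair(f(b, e), e), b)), m(b, pair(e, b), e)))  →  pair(pair(b, e), pair(m(b, pair(b, e), pair(pair(b, e), b)), m(b, pair(e, b), e)))   [R3 at 2.1.3.1.1]
4. pair(pair(b, e), pair(m(b, pair(b, e), pair(pair(b, e), b)), m(b, pair(e, b), e)))  →  pair(pair(b, e), pair(e, m(b, pair(e, b), e)))   [R2 at 2.1]
5. pair(pair(b, e), pair(e, m(b, pair(e, b), e)))  →  pair(pair(b, e), pair(e, e))   [R7 at 2.2]

pair(pair(b, e), pair(e, e))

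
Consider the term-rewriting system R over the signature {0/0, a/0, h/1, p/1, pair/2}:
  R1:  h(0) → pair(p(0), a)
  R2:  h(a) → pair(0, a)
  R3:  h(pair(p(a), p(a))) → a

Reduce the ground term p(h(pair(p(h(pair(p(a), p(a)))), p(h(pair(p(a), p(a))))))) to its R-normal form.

1. p(h(pair(p(h(pair(p(a), p(a)))), p(h(pair(p(a), p(a)))))))  →  p(h(pair(p(a), p(h(pair(p(a), p(a)))))))   [R3 at 1.1.1.1]
2. p(h(pair(p(a), p(h(pair(p(a), p(a)))))))  →  p(h(pair(p(a), p(a))))   [R3 at 1.1.2.1]
3. p(h(pair(p(a), p(a))))  →  p(a)   [R3 at 1]

p(a)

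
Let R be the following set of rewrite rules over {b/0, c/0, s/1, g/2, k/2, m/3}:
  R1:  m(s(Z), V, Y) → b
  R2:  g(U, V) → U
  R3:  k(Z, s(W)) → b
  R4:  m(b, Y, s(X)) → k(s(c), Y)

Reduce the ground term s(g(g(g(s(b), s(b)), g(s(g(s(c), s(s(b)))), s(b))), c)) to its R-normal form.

s(s(b))

1. s(g(g(g(s(b), s(b)), g(s(g(s(c), s(s(b)))), s(b))), c))  →  s(g(g(s(b), s(b)), g(s(g(s(c), s(s(b)))), s(b))))   [R2 at 1]
2. s(g(g(s(b), s(b)), g(s(g(s(c), s(s(b)))), s(b))))  →  s(g(s(b), s(b)))   [R2 at 1]
3. s(g(s(b), s(b)))  →  s(s(b))   [R2 at 1]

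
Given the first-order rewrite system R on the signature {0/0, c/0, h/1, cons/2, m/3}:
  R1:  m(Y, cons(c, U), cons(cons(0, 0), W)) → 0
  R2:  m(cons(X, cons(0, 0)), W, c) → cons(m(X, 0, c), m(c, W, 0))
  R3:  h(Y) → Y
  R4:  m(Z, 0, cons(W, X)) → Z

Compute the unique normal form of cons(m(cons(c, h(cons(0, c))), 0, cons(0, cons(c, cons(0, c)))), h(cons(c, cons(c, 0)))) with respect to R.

cons(cons(c, cons(0, c)), cons(c, cons(c, 0)))

1. cons(m(cons(c, h(cons(0, c))), 0, cons(0, cons(c, cons(0, c)))), h(cons(c, cons(c, 0))))  →  cons(cons(c, h(cons(0, c))), h(cons(c, cons(c, 0))))   [R4 at 1]
2. cons(cons(c, h(cons(0, c))), h(cons(c, cons(c, 0))))  →  cons(cons(c, cons(0, c)), h(cons(c, cons(c, 0))))   [R3 at 1.2]
3. cons(cons(c, cons(0, c)), h(cons(c, cons(c, 0))))  →  cons(cons(c, cons(0, c)), cons(c, cons(c, 0)))   [R3 at 2]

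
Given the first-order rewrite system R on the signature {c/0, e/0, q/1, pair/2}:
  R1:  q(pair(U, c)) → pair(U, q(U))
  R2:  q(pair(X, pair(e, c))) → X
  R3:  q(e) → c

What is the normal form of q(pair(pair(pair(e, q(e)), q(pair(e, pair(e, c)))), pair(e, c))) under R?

1. q(pair(pair(pair(e, q(e)), q(pair(e, pair(e, c)))), pair(e, c)))  →  pair(pair(e, q(e)), q(pair(e, pair(e, c))))   [R2 at ε]
2. pair(pair(e, q(e)), q(pair(e, pair(e, c))))  →  pair(pair(e, c), q(pair(e, pair(e, c))))   [R3 at 1.2]
3. pair(pair(e, c), q(pair(e, pair(e, c))))  →  pair(pair(e, c), e)   [R2 at 2]

pair(pair(e, c), e)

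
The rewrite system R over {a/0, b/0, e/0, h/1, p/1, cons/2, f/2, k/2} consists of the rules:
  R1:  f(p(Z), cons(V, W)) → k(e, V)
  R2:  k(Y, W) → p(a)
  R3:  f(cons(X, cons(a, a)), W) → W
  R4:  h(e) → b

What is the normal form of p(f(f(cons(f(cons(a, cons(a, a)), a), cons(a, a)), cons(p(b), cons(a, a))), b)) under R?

p(b)

1. p(f(f(cons(f(cons(a, cons(a, a)), a), cons(a, a)), cons(p(b), cons(a, a))), b))  →  p(f(cons(p(b), cons(a, a)), b))   [R3 at 1.1]
2. p(f(cons(p(b), cons(a, a)), b))  →  p(b)   [R3 at 1]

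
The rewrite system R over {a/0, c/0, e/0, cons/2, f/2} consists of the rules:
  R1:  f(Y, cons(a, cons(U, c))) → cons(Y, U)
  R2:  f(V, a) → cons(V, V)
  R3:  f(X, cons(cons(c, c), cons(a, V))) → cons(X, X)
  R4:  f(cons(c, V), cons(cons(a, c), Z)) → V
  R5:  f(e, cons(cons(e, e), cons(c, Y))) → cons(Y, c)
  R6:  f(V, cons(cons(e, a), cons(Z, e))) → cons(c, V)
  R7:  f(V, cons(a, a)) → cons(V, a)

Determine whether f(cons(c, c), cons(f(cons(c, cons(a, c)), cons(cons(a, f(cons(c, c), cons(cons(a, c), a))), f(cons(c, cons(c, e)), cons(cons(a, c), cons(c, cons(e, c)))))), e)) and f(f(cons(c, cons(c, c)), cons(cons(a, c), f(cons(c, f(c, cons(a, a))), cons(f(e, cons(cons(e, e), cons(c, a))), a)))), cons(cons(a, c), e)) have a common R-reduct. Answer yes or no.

Reduce t₁ = f(cons(c, c), cons(f(cons(c, cons(a, c)), cons(cons(a, f(cons(c, c), cons(cons(a, c), a))), f(cons(c, cons(c, e)), cons(cons(a, c), cons(c, cons(e, c)))))), e)):
1. f(cons(c, c), cons(f(cons(c, cons(a, c)), cons(cons(a, f(cons(c, c), cons(cons(a, c), a))), f(cons(c, cons(c, e)), cons(cons(a, c), cons(c, cons(e, c)))))), e))  →  f(cons(c, c), cons(f(cons(c, cons(a, c)), cons(cons(a, c), f(cons(c, cons(c, e)), cons(cons(a, c), cons(c, cons(e, c)))))), e))   [R4 at 2.1.2.1.2]
2. f(cons(c, c), cons(f(cons(c, cons(a, c)), cons(cons(a, c), f(cons(c, cons(c, e)), cons(cons(a, c), cons(c, cons(e, c)))))), e))  →  f(cons(c, c), cons(cons(a, c), e))   [R4 at 2.1]
3. f(cons(c, c), cons(cons(a, c), e))  →  c   [R4 at ε]

Reduce t₂ = f(f(cons(c, cons(c, c)), cons(cons(a, c), f(cons(c, f(c, cons(a, a))), cons(f(e, cons(cons(e, e), cons(c, a))), a)))), cons(cons(a, c), e)):
1. f(f(cons(c, cons(c, c)), cons(cons(a, c), f(cons(c, f(c, cons(a, a))), cons(f(e, cons(cons(e, e), cons(c, a))), a)))), cons(cons(a, c), e))  →  f(cons(c, c), cons(cons(a, c), e))   [R4 at 1]
2. f(cons(c, c), cons(cons(a, c), e))  →  c   [R4 at ε]

yes — NF(t₁) = c, NF(t₂) = c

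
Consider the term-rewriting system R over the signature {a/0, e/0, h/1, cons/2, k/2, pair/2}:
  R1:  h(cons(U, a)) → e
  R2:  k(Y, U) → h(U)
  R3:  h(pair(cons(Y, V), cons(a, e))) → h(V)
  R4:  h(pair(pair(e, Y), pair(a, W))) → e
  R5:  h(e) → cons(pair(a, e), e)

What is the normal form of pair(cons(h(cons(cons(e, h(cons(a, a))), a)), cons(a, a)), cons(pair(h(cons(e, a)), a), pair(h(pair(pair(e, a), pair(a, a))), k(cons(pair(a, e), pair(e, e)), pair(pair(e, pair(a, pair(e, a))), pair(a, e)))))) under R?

1. pair(cons(h(cons(cons(e, h(cons(a, a))), a)), cons(a, a)), cons(pair(h(cons(e, a)), a), pair(h(pair(pair(e, a), pair(a, a))), k(cons(pair(a, e), pair(e, e)), pair(pair(e, pair(a, pair(e, a))), pair(a, e))))))  →  pair(cons(e, cons(a, a)), cons(pair(h(cons(e, a)), a), pair(h(pair(pair(e, a), pair(a, a))), k(cons(pair(a, e), pair(e, e)), pair(pair(e, pair(a, pair(e, a))), pair(a, e))))))   [R1 at 1.1]
2. pair(cons(e, cons(a, a)), cons(pair(h(cons(e, a)), a), pair(h(pair(pair(e, a), pair(a, a))), k(cons(pair(a, e), pair(e, e)), pair(pair(e, pair(a, pair(e, a))), pair(a, e))))))  →  pair(cons(e, cons(a, a)), cons(pair(e, a), pair(h(pair(pair(e, a), pair(a, a))), k(cons(pair(a, e), pair(e, e)), pair(pair(e, pair(a, pair(e, a))), pair(a, e))))))   [R1 at 2.1.1]
3. pair(cons(e, cons(a, a)), cons(pair(e, a), pair(h(pair(pair(e, a), pair(a, a))), k(cons(pair(a, e), pair(e, e)), pair(pair(e, pair(a, pair(e, a))), pair(a, e))))))  →  pair(cons(e, cons(a, a)), cons(pair(e, a), pair(e, k(cons(pair(a, e), pair(e, e)), pair(pair(e, pair(a, pair(e, a))), pair(a, e))))))   [R4 at 2.2.1]
4. pair(cons(e, cons(a, a)), cons(pair(e, a), pair(e, k(cons(pair(a, e), pair(e, e)), pair(pair(e, pair(a, pair(e, a))), pair(a, e))))))  →  pair(cons(e, cons(a, a)), cons(pair(e, a), pair(e, h(pair(pair(e, pair(a, pair(e, a))), pair(a, e))))))   [R2 at 2.2.2]
5. pair(cons(e, cons(a, a)), cons(pair(e, a), pair(e, h(pair(pair(e, pair(a, pair(e, a))), pair(a, e))))))  →  pair(cons(e, cons(a, a)), cons(pair(e, a), pair(e, e)))   [R4 at 2.2.2]

pair(cons(e, cons(a, a)), cons(pair(e, a), pair(e, e)))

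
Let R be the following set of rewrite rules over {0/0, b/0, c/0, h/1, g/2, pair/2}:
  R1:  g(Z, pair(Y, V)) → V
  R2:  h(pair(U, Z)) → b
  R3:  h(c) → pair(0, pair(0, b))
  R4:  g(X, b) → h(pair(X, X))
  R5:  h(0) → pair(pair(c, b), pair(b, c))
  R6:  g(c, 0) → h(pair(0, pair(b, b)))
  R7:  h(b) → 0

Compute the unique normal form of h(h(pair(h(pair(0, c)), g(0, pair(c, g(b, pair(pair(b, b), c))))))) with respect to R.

0

1. h(h(pair(h(pair(0, c)), g(0, pair(c, g(b, pair(pair(b, b), c)))))))  →  h(b)   [R2 at 1]
2. h(b)  →  0   [R7 at ε]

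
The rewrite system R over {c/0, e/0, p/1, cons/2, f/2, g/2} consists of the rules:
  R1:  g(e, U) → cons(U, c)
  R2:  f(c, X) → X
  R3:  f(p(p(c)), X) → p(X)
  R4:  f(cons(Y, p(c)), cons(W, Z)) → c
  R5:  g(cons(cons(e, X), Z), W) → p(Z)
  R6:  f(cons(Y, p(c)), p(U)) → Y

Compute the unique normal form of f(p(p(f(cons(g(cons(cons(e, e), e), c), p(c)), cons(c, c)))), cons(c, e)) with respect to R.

p(cons(c, e))

1. f(p(p(f(cons(g(cons(cons(e, e), e), c), p(c)), cons(c, c)))), cons(c, e))  →  f(p(p(c)), cons(c, e))   [R4 at 1.1.1]
2. f(p(p(c)), cons(c, e))  →  p(cons(c, e))   [R3 at ε]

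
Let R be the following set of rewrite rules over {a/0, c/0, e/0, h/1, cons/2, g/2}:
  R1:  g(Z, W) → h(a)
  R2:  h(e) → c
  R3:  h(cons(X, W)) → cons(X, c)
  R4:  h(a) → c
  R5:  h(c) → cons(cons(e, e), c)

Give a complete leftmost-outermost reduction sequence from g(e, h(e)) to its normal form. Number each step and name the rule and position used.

1. g(e, h(e))  →  h(a)   [R1 at ε]
2. h(a)  →  c   [R4 at ε]

c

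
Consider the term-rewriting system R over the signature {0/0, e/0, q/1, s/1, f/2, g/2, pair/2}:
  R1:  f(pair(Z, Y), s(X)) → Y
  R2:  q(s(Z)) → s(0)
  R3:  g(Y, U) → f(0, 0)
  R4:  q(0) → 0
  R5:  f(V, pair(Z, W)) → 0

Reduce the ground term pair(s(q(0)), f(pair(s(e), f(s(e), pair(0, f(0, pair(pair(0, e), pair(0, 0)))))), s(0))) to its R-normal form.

1. pair(s(q(0)), f(pair(s(e), f(s(e), pair(0, f(0, pair(pair(0, e), pair(0, 0)))))), s(0)))  →  pair(s(0), f(pair(s(e), f(s(e), pair(0, f(0, pair(pair(0, e), pair(0, 0)))))), s(0)))   [R4 at 1.1]
2. pair(s(0), f(pair(s(e), f(s(e), pair(0, f(0, pair(pair(0, e), pair(0, 0)))))), s(0)))  →  pair(s(0), f(s(e), pair(0, f(0, pair(pair(0, e), pair(0, 0))))))   [R1 at 2]
3. pair(s(0), f(s(e), pair(0, f(0, pair(pair(0, e), pair(0, 0))))))  →  pair(s(0), 0)   [R5 at 2]

pair(s(0), 0)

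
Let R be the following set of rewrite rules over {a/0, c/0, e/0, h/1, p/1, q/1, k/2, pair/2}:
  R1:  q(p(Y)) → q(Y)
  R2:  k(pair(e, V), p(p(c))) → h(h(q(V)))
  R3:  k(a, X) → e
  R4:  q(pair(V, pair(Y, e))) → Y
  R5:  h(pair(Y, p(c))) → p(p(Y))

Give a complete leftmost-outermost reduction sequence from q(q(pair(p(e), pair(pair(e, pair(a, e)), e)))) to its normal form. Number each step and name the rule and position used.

a

1. q(q(pair(p(e), pair(pair(e, pair(a, e)), e))))  →  q(pair(e, pair(a, e)))   [R4 at 1]
2. q(pair(e, pair(a, e)))  →  a   [R4 at ε]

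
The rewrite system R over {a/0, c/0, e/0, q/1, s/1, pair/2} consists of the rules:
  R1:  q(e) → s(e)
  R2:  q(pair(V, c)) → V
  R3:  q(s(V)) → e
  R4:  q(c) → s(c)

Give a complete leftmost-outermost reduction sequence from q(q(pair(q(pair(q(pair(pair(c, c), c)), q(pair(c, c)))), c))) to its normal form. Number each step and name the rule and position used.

c

1. q(q(pair(q(pair(q(pair(pair(c, c), c)), q(pair(c, c)))), c)))  →  q(q(pair(q(pair(pair(c, c), c)), q(pair(c, c)))))   [R2 at 1]
2. q(q(pair(q(pair(pair(c, c), c)), q(pair(c, c)))))  →  q(q(pair(pair(c, c), q(pair(c, c)))))   [R2 at 1.1.1]
3. q(q(pair(pair(c, c), q(pair(c, c)))))  →  q(q(pair(pair(c, c), c)))   [R2 at 1.1.2]
4. q(q(pair(pair(c, c), c)))  →  q(pair(c, c))   [R2 at 1]
5. q(pair(c, c))  →  c   [R2 at ε]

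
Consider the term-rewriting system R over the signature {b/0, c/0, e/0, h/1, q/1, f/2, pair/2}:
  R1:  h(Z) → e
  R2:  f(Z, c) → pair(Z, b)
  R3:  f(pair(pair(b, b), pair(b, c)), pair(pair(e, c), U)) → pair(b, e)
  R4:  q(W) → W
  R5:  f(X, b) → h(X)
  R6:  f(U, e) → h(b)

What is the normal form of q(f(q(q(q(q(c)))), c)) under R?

1. q(f(q(q(q(q(c)))), c))  →  f(q(q(q(q(c)))), c)   [R4 at ε]
2. f(q(q(q(q(c)))), c)  →  pair(q(q(q(q(c)))), b)   [R2 at ε]
3. pair(q(q(q(q(c)))), b)  →  pair(q(q(q(c))), b)   [R4 at 1]
4. pair(q(q(q(c))), b)  →  pair(q(q(c)), b)   [R4 at 1]
5. pair(q(q(c)), b)  →  pair(q(c), b)   [R4 at 1]
6. pair(q(c), b)  →  pair(c, b)   [R4 at 1]

pair(c, b)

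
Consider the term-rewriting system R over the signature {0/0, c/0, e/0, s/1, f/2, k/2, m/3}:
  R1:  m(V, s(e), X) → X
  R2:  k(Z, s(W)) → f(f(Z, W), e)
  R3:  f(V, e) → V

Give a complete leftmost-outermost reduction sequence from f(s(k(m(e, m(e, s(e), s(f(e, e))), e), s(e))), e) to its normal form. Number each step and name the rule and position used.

1. f(s(k(m(e, m(e, s(e), s(f(e, e))), e), s(e))), e)  →  s(k(m(e, m(e, s(e), s(f(e, e))), e), s(e)))   [R3 at ε]
2. s(k(m(e, m(e, s(e), s(f(e, e))), e), s(e)))  →  s(f(f(m(e, m(e, s(e), s(f(e, e))), e), e), e))   [R2 at 1]
3. s(f(f(m(e, m(e, s(e), s(f(e, e))), e), e), e))  →  s(f(m(e, m(e, s(e), s(f(e, e))), e), e))   [R3 at 1]
4. s(f(m(e, m(e, s(e), s(f(e, e))), e), e))  →  s(m(e, m(e, s(e), s(f(e, e))), e))   [R3 at 1]
5. s(m(e, m(e, s(e), s(f(e, e))), e))  →  s(m(e, s(f(e, e)), e))   [R1 at 1.2]
6. s(m(e, s(f(e, e)), e))  →  s(m(e, s(e), e))   [R3 at 1.2.1]
7. s(m(e, s(e), e))  →  s(e)   [R1 at 1]

s(e)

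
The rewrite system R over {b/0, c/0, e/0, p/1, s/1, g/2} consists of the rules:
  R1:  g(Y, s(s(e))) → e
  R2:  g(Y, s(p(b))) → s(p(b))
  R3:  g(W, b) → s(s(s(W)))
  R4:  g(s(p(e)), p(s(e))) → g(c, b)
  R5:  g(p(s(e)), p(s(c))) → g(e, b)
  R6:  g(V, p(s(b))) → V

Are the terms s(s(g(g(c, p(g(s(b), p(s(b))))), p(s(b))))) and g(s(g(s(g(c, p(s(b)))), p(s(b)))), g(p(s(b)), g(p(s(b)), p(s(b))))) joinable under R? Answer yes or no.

yes — NF(t₁) = s(s(c)), NF(t₂) = s(s(c))

Reduce t₁ = s(s(g(g(c, p(g(s(b), p(s(b))))), p(s(b))))):
1. s(s(g(g(c, p(g(s(b), p(s(b))))), p(s(b)))))  →  s(s(g(c, p(g(s(b), p(s(b)))))))   [R6 at 1.1]
2. s(s(g(c, p(g(s(b), p(s(b)))))))  →  s(s(g(c, p(s(b)))))   [R6 at 1.1.2.1]
3. s(s(g(c, p(s(b)))))  →  s(s(c))   [R6 at 1.1]

Reduce t₂ = g(s(g(s(g(c, p(s(b)))), p(s(b)))), g(p(s(b)), g(p(s(b)), p(s(b))))):
1. g(s(g(s(g(c, p(s(b)))), p(s(b)))), g(p(s(b)), g(p(s(b)), p(s(b)))))  →  g(s(s(g(c, p(s(b))))), g(p(s(b)), g(p(s(b)), p(s(b)))))   [R6 at 1.1]
2. g(s(s(g(c, p(s(b))))), g(p(s(b)), g(p(s(b)), p(s(b)))))  →  g(s(s(c)), g(p(s(b)), g(p(s(b)), p(s(b)))))   [R6 at 1.1.1]
3. g(s(s(c)), g(p(s(b)), g(p(s(b)), p(s(b)))))  →  g(s(s(c)), g(p(s(b)), p(s(b))))   [R6 at 2.2]
4. g(s(s(c)), g(p(s(b)), p(s(b))))  →  g(s(s(c)), p(s(b)))   [R6 at 2]
5. g(s(s(c)), p(s(b)))  →  s(s(c))   [R6 at ε]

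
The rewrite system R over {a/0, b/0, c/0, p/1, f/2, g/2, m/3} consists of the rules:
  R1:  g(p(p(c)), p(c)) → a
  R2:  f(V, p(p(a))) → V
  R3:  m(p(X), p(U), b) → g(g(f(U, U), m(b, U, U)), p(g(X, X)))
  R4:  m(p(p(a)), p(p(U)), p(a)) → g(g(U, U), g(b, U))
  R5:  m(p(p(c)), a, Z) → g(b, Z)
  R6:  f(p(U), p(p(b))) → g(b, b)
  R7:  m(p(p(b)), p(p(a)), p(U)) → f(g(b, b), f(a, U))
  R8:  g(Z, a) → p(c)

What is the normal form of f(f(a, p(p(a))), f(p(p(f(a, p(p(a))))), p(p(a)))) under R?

a

1. f(f(a, p(p(a))), f(p(p(f(a, p(p(a))))), p(p(a))))  →  f(a, f(p(p(f(a, p(p(a))))), p(p(a))))   [R2 at 1]
2. f(a, f(p(p(f(a, p(p(a))))), p(p(a))))  →  f(a, p(p(f(a, p(p(a))))))   [R2 at 2]
3. f(a, p(p(f(a, p(p(a))))))  →  f(a, p(p(a)))   [R2 at 2.1.1]
4. f(a, p(p(a)))  →  a   [R2 at ε]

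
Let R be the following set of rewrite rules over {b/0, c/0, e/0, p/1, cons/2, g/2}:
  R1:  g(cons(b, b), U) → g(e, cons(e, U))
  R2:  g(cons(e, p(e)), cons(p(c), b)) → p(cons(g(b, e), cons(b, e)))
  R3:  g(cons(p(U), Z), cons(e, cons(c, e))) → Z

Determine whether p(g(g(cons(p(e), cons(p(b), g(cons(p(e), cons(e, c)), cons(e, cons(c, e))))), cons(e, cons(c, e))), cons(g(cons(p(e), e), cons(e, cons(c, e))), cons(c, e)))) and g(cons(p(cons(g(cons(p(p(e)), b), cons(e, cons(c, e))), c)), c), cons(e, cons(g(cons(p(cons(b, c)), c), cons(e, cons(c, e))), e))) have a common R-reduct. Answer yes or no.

Reduce t₁ = p(g(g(cons(p(e), cons(p(b), g(cons(p(e), cons(e, c)), cons(e, cons(c, e))))), cons(e, cons(c, e))), cons(g(cons(p(e), e), cons(e, cons(c, e))), cons(c, e)))):
1. p(g(g(cons(p(e), cons(p(b), g(cons(p(e), cons(e, c)), cons(e, cons(c, e))))), cons(e, cons(c, e))), cons(g(cons(p(e), e), cons(e, cons(c, e))), cons(c, e))))  →  p(g(cons(p(b), g(cons(p(e), cons(e, c)), cons(e, cons(c, e)))), cons(g(cons(p(e), e), cons(e, cons(c, e))), cons(c, e))))   [R3 at 1.1]
2. p(g(cons(p(b), g(cons(p(e), cons(e, c)), cons(e, cons(c, e)))), cons(g(cons(p(e), e), cons(e, cons(c, e))), cons(c, e))))  →  p(g(cons(p(b), cons(e, c)), cons(g(cons(p(e), e), cons(e, cons(c, e))), cons(c, e))))   [R3 at 1.1.2]
3. p(g(cons(p(b), cons(e, c)), cons(g(cons(p(e), e), cons(e, cons(c, e))), cons(c, e))))  →  p(g(cons(p(b), cons(e, c)), cons(e, cons(c, e))))   [R3 at 1.2.1]
4. p(g(cons(p(b), cons(e, c)), cons(e, cons(c, e))))  →  p(cons(e, c))   [R3 at 1]

Reduce t₂ = g(cons(p(cons(g(cons(p(p(e)), b), cons(e, cons(c, e))), c)), c), cons(e, cons(g(cons(p(cons(b, c)), c), cons(e, cons(c, e))), e))):
1. g(cons(p(cons(g(cons(p(p(e)), b), cons(e, cons(c, e))), c)), c), cons(e, cons(g(cons(p(cons(b, c)), c), cons(e, cons(c, e))), e)))  →  g(cons(p(cons(b, c)), c), cons(e, cons(g(cons(p(cons(b, c)), c), cons(e, cons(c, e))), e)))   [R3 at 1.1.1.1]
2. g(cons(p(cons(b, c)), c), cons(e, cons(g(cons(p(cons(b, c)), c), cons(e, cons(c, e))), e)))  →  g(cons(p(cons(b, c)), c), cons(e, cons(c, e)))   [R3 at 2.2.1]
3. g(cons(p(cons(b, c)), c), cons(e, cons(c, e)))  →  c   [R3 at ε]

no — NF(t₁) = p(cons(e, c)), NF(t₂) = c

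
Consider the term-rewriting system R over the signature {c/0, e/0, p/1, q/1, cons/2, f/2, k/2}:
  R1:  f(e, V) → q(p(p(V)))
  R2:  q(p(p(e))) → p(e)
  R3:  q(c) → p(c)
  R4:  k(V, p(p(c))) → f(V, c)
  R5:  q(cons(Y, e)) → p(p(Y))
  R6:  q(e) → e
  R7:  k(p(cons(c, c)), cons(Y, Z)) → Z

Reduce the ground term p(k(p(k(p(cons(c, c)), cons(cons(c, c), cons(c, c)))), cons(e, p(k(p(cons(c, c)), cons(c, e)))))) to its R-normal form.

1. p(k(p(k(p(cons(c, c)), cons(cons(c, c), cons(c, c)))), cons(e, p(k(p(cons(c, c)), cons(c, e))))))  →  p(k(p(cons(c, c)), cons(e, p(k(p(cons(c, c)), cons(c, e))))))   [R7 at 1.1.1]
2. p(k(p(cons(c, c)), cons(e, p(k(p(cons(c, c)), cons(c, e))))))  →  p(p(k(p(cons(c, c)), cons(c, e))))   [R7 at 1]
3. p(p(k(p(cons(c, c)), cons(c, e))))  →  p(p(e))   [R7 at 1.1]

p(p(e))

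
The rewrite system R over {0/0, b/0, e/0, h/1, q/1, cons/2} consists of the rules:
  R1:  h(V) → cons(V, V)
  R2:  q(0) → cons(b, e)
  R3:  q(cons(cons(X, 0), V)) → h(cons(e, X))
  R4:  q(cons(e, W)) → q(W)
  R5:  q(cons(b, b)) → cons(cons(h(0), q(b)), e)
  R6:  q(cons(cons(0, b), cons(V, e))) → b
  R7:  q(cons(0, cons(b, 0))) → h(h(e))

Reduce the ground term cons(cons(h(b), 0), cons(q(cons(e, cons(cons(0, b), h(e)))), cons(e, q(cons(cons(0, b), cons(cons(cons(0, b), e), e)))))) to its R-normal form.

1. cons(cons(h(b), 0), cons(q(cons(e, cons(cons(0, b), h(e)))), cons(e, q(cons(cons(0, b), cons(cons(cons(0, b), e), e))))))  →  cons(cons(cons(b, b), 0), cons(q(cons(e, cons(cons(0, b), h(e)))), cons(e, q(cons(cons(0, b), cons(cons(cons(0, b), e), e))))))   [R1 at 1.1]
2. cons(cons(cons(b, b), 0), cons(q(cons(e, cons(cons(0, b), h(e)))), cons(e, q(cons(cons(0, b), cons(cons(cons(0, b), e), e))))))  →  cons(cons(cons(b, b), 0), cons(q(cons(cons(0, b), h(e))), cons(e, q(cons(cons(0, b), cons(cons(cons(0, b), e), e))))))   [R4 at 2.1]
3. cons(cons(cons(b, b), 0), cons(q(cons(cons(0, b), h(e))), cons(e, q(cons(cons(0, b), cons(cons(cons(0, b), e), e))))))  →  cons(cons(cons(b, b), 0), cons(q(cons(cons(0, b), cons(e, e))), cons(e, q(cons(cons(0, b), cons(cons(cons(0, b), e), e))))))   [R1 at 2.1.1.2]
4. cons(cons(cons(b, b), 0), cons(q(cons(cons(0, b), cons(e, e))), cons(e, q(cons(cons(0, b), cons(cons(cons(0, b), e), e))))))  →  cons(cons(cons(b, b), 0), cons(b, cons(e, q(cons(cons(0, b), cons(cons(cons(0, b), e), e))))))   [R6 at 2.1]
5. cons(cons(cons(b, b), 0), cons(b, cons(e, q(cons(cons(0, b), cons(cons(cons(0, b), e), e))))))  →  cons(cons(cons(b, b), 0), cons(b, cons(e, b)))   [R6 at 2.2.2]

cons(cons(cons(b, b), 0), cons(b, cons(e, b)))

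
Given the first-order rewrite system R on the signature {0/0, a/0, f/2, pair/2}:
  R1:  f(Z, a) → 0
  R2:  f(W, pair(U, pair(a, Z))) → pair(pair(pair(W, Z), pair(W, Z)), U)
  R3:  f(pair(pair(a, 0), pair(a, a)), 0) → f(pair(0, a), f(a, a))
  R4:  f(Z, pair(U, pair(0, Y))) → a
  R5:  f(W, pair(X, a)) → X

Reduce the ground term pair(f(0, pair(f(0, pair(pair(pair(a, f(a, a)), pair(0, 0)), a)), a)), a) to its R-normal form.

pair(pair(pair(a, 0), pair(0, 0)), a)

1. pair(f(0, pair(f(0, pair(pair(pair(a, f(a, a)), pair(0, 0)), a)), a)), a)  →  pair(f(0, pair(pair(pair(a, f(a, a)), pair(0, 0)), a)), a)   [R5 at 1]
2. pair(f(0, pair(pair(pair(a, f(a, a)), pair(0, 0)), a)), a)  →  pair(pair(pair(a, f(a, a)), pair(0, 0)), a)   [R5 at 1]
3. pair(pair(pair(a, f(a, a)), pair(0, 0)), a)  →  pair(pair(pair(a, 0), pair(0, 0)), a)   [R1 at 1.1.2]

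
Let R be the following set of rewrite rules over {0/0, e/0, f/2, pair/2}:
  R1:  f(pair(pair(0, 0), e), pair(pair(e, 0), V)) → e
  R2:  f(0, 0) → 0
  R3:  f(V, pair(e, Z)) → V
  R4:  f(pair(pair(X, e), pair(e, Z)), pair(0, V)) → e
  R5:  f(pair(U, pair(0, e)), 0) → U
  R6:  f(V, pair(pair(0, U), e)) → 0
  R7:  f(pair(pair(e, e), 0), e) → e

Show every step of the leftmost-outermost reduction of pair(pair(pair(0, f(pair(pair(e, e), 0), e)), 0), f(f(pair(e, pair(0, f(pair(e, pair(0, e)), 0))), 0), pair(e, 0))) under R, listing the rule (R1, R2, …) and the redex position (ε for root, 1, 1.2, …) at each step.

pair(pair(pair(0, e), 0), e)

1. pair(pair(pair(0, f(pair(pair(e, e), 0), e)), 0), f(f(pair(e, pair(0, f(pair(e, pair(0, e)), 0))), 0), pair(e, 0)))  →  pair(pair(pair(0, e), 0), f(f(pair(e, pair(0, f(pair(e, pair(0, e)), 0))), 0), pair(e, 0)))   [R7 at 1.1.2]
2. pair(pair(pair(0, e), 0), f(f(pair(e, pair(0, f(pair(e, pair(0, e)), 0))), 0), pair(e, 0)))  →  pair(pair(pair(0, e), 0), f(pair(e, pair(0, f(pair(e, pair(0, e)), 0))), 0))   [R3 at 2]
3. pair(pair(pair(0, e), 0), f(pair(e, pair(0, f(pair(e, pair(0, e)), 0))), 0))  →  pair(pair(pair(0, e), 0), f(pair(e, pair(0, e)), 0))   [R5 at 2.1.2.2]
4. pair(pair(pair(0, e), 0), f(pair(e, pair(0, e)), 0))  →  pair(pair(pair(0, e), 0), e)   [R5 at 2]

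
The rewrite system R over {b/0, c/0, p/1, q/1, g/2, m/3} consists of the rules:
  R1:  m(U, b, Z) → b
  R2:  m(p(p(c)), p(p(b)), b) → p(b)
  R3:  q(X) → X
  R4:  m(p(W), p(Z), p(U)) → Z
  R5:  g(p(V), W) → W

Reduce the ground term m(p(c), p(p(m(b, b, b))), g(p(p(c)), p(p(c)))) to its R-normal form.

1. m(p(c), p(p(m(b, b, b))), g(p(p(c)), p(p(c))))  →  m(p(c), p(p(b)), g(p(p(c)), p(p(c))))   [R1 at 2.1.1]
2. m(p(c), p(p(b)), g(p(p(c)), p(p(c))))  →  m(p(c), p(p(b)), p(p(c)))   [R5 at 3]
3. m(p(c), p(p(b)), p(p(c)))  →  p(b)   [R4 at ε]

p(b)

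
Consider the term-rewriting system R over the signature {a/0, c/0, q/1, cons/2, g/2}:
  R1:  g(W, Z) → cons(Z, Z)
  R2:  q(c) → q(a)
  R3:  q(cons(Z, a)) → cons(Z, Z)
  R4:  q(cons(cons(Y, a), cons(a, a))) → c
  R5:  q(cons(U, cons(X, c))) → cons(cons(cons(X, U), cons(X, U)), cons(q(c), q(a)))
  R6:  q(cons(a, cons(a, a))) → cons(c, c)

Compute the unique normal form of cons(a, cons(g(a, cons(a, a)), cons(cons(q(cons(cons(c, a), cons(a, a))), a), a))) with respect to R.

1. cons(a, cons(g(a, cons(a, a)), cons(cons(q(cons(cons(c, a), cons(a, a))), a), a)))  →  cons(a, cons(cons(cons(a, a), cons(a, a)), cons(cons(q(cons(cons(c, a), cons(a, a))), a), a)))   [R1 at 2.1]
2. cons(a, cons(cons(cons(a, a), cons(a, a)), cons(cons(q(cons(cons(c, a), cons(a, a))), a), a)))  →  cons(a, cons(cons(cons(a, a), cons(a, a)), cons(cons(c, a), a)))   [R4 at 2.2.1.1]

cons(a, cons(cons(cons(a, a), cons(a, a)), cons(cons(c, a), a)))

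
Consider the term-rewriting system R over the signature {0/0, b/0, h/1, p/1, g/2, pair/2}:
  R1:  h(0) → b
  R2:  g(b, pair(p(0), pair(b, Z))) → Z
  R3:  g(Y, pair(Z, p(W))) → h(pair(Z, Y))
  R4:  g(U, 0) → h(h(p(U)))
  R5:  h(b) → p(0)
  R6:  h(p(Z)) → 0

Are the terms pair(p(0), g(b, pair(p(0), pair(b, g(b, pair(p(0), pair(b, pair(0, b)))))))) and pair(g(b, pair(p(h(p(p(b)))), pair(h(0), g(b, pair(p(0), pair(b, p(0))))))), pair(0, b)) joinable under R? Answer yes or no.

yes — NF(t₁) = pair(p(0), pair(0, b)), NF(t₂) = pair(p(0), pair(0, b))

Reduce t₁ = pair(p(0), g(b, pair(p(0), pair(b, g(b, pair(p(0), pair(b, pair(0, b)))))))):
1. pair(p(0), g(b, pair(p(0), pair(b, g(b, pair(p(0), pair(b, pair(0, b))))))))  →  pair(p(0), g(b, pair(p(0), pair(b, pair(0, b)))))   [R2 at 2]
2. pair(p(0), g(b, pair(p(0), pair(b, pair(0, b)))))  →  pair(p(0), pair(0, b))   [R2 at 2]

Reduce t₂ = pair(g(b, pair(p(h(p(p(b)))), pair(h(0), g(b, pair(p(0), pair(b, p(0))))))), pair(0, b)):
1. pair(g(b, pair(p(h(p(p(b)))), pair(h(0), g(b, pair(p(0), pair(b, p(0))))))), pair(0, b))  →  pair(g(b, pair(p(0), pair(h(0), g(b, pair(p(0), pair(b, p(0))))))), pair(0, b))   [R6 at 1.2.1.1]
2. pair(g(b, pair(p(0), pair(h(0), g(b, pair(p(0), pair(b, p(0))))))), pair(0, b))  →  pair(g(b, pair(p(0), pair(b, g(b, pair(p(0), pair(b, p(0))))))), pair(0, b))   [R1 at 1.2.2.1]
3. pair(g(b, pair(p(0), pair(b, g(b, pair(p(0), pair(b, p(0))))))), pair(0, b))  →  pair(g(b, pair(p(0), pair(b, p(0)))), pair(0, b))   [R2 at 1]
4. pair(g(b, pair(p(0), pair(b, p(0)))), pair(0, b))  →  pair(p(0), pair(0, b))   [R2 at 1]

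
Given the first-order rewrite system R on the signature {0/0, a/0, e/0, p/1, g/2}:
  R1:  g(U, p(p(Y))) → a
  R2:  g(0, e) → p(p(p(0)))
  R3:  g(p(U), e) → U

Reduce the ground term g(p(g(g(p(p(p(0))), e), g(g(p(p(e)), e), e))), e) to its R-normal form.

p(0)

1. g(p(g(g(p(p(p(0))), e), g(g(p(p(e)), e), e))), e)  →  g(g(p(p(p(0))), e), g(g(p(p(e)), e), e))   [R3 at ε]
2. g(g(p(p(p(0))), e), g(g(p(p(e)), e), e))  →  g(p(p(0)), g(g(p(p(e)), e), e))   [R3 at 1]
3. g(p(p(0)), g(g(p(p(e)), e), e))  →  g(p(p(0)), g(p(e), e))   [R3 at 2.1]
4. g(p(p(0)), g(p(e), e))  →  g(p(p(0)), e)   [R3 at 2]
5. g(p(p(0)), e)  →  p(0)   [R3 at ε]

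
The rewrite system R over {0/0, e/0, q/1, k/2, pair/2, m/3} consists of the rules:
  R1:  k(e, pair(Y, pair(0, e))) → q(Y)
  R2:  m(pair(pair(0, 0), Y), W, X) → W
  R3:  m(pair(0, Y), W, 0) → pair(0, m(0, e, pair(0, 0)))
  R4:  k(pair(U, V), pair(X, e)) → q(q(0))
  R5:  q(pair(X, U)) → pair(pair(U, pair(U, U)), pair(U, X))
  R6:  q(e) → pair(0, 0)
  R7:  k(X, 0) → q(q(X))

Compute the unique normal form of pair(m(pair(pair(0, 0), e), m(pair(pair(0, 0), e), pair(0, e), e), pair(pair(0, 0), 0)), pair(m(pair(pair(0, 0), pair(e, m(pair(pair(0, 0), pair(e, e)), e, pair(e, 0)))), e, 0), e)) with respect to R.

1. pair(m(pair(pair(0, 0), e), m(pair(pair(0, 0), e), pair(0, e), e), pair(pair(0, 0), 0)), pair(m(pair(pair(0, 0), pair(e, m(pair(pair(0, 0), pair(e, e)), e, pair(e, 0)))), e, 0), e))  →  pair(m(pair(pair(0, 0), e), pair(0, e), e), pair(m(pair(pair(0, 0), pair(e, m(pair(pair(0, 0), pair(e, e)), e, pair(e, 0)))), e, 0), e))   [R2 at 1]
2. pair(m(pair(pair(0, 0), e), pair(0, e), e), pair(m(pair(pair(0, 0), pair(e, m(pair(pair(0, 0), pair(e, e)), e, pair(e, 0)))), e, 0), e))  →  pair(pair(0, e), pair(m(pair(pair(0, 0), pair(e, m(pair(pair(0, 0), pair(e, e)), e, pair(e, 0)))), e, 0), e))   [R2 at 1]
3. pair(pair(0, e), pair(m(pair(pair(0, 0), pair(e, m(pair(pair(0, 0), pair(e, e)), e, pair(e, 0)))), e, 0), e))  →  pair(pair(0, e), pair(e, e))   [R2 at 2.1]

pair(pair(0, e), pair(e, e))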